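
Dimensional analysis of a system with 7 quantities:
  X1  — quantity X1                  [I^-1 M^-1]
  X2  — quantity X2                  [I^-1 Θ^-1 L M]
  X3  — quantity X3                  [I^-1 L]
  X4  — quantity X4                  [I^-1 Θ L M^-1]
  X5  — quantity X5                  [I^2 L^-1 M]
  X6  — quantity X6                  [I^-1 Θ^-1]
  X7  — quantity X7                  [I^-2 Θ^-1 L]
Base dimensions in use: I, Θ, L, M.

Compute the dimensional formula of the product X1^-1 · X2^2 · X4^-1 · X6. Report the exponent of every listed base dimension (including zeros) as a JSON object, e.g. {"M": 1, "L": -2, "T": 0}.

{"I": -1, "Θ": -4, "L": 1, "M": 4}

Write exponents as rows I,Θ,L,M / cols X1,X2,X3,X4,X5,X6,X7:
  I: [-1 -1 -1 -1  2 -1 -2]
  Θ: [ 0 -1  0  1  0 -1 -1]
  L: [ 0  1  1  1 -1  0  1]
  M: [-1  1  0 -1  1  0  0]
  [I]: (-1)·-1+(2)·-1+(-1)·-1+(1)·-1 = -1
  [Θ]: (-1)·0+(2)·-1+(-1)·1+(1)·-1 = -4
  [L]: (-1)·0+(2)·1+(-1)·1+(1)·0 = 1
  [M]: (-1)·-1+(2)·1+(-1)·-1+(1)·0 = 4
⇒ I^-1 Θ^-4 L M^4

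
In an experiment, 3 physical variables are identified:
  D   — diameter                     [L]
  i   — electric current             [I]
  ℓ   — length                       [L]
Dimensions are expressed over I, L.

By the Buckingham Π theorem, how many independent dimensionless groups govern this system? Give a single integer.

1

Dimensional matrix (I×L by D×i×ℓ):
  I: [ 0  1  0]
  L: [ 1  0  1]
Echelon form has 2 nonzero rows (pivots: D,i)
Π count = n − r = 3 − 2 = 1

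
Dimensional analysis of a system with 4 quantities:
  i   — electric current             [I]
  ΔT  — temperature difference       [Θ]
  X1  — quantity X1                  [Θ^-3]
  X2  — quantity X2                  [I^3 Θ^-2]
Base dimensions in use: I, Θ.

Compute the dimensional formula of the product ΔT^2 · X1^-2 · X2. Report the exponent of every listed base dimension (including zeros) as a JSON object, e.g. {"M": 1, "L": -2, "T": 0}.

{"I": 3, "Θ": 6}

Exponent matrix [I,Θ] × [i,ΔT,X1,X2]:
  I: [ 1  0  0  3]
  Θ: [ 0  1 -3 -2]
  [I]: (2)·0+(-2)·0+(1)·3 = 3
  [Θ]: (2)·1+(-2)·-3+(1)·-2 = 6
⇒ I^3 Θ^6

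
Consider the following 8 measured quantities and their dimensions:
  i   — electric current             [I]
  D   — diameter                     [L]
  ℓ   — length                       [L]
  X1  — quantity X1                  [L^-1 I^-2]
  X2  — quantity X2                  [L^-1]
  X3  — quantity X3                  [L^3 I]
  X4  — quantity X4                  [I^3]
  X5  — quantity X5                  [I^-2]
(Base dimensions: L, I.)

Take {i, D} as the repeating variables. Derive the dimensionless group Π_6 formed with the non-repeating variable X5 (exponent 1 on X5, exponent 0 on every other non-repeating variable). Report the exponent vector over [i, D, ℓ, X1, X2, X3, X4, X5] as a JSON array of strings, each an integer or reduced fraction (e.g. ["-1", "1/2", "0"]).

Exponent matrix [L,I] × [i,D,ℓ,X1,X2,X3,X4,X5]:
  L: [ 0  1  1 -1 -1  3  0  0]
  I: [ 1  0  0 -2  0  1  3 -2]
Echelon form has 2 nonzero rows (pivots: i,D)
Pivot set = {i,D}, free = {ℓ,X1,X2,X3,X4,X5}
RREF:
  r0: [   1    0    0   -2    0    1    3   -2]
  r1: [   0    1    1   -1   -1    3    0    0]
Fix exponent of X5 at 1, ℓ at 0, X1 at 0, X2 at 0, X3 at 0, X4 at 0; solve each RREF row for its pivot's exponent:
  r0: exp(i) + (-2)·1 = 0 ⇒ exp(i) = 2
  r1: exp(D) + (0)·1 = 0 ⇒ exp(D) = 0
Π_6 = i^2 · X5

["2", "0", "0", "0", "0", "0", "0", "1"]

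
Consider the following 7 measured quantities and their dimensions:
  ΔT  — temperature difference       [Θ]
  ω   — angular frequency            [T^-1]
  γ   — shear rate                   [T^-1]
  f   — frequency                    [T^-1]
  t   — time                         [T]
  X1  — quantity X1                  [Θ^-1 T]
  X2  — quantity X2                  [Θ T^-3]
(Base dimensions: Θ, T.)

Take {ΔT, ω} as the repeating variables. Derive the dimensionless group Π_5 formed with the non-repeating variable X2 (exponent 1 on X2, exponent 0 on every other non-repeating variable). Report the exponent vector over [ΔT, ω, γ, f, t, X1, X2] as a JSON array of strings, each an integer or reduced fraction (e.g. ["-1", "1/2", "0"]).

["-1", "-3", "0", "0", "0", "0", "1"]

Exponent matrix [Θ,T] × [ΔT,ω,γ,f,t,X1,X2]:
  Θ: [ 1  0  0  0  0 -1  1]
  T: [ 0 -1 -1 -1  1  1 -3]
Row reduction gives pivot columns ΔT,ω; rank = 2
Pivot set = {ΔT,ω}, free = {γ,f,t,X1,X2}
RREF:
  r0: [   1    0    0    0    0   -1    1]
  r1: [   0    1    1    1   -1   -1    3]
Fix exponent of X2 at 1, γ at 0, f at 0, t at 0, X1 at 0; solve each RREF row for its pivot's exponent:
  r0: exp(ΔT) + (1)·1 = 0 ⇒ exp(ΔT) = -1
  r1: exp(ω) + (3)·1 = 0 ⇒ exp(ω) = -3
Π_5 = ΔT^-1 · ω^-3 · X2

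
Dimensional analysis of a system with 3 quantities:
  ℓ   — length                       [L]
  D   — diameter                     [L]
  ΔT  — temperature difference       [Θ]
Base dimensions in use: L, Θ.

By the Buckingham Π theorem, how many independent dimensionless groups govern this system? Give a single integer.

Exponent matrix [L,Θ] × [ℓ,D,ΔT]:
  L: [ 1  1  0]
  Θ: [ 0  0  1]
Echelon form has 2 nonzero rows (pivots: ℓ,ΔT)
n=3, r=2 ⇒ 1 dimensionless group

1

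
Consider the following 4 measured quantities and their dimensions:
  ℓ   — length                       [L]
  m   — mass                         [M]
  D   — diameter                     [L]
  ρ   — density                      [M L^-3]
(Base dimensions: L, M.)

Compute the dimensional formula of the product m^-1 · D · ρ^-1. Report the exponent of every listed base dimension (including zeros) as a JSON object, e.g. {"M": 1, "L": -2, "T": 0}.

{"L": 4, "M": -2}

Exponent matrix [L,M] × [ℓ,m,D,ρ]:
  L: [ 1  0  1 -3]
  M: [ 0  1  0  1]
  [L]: (-1)·0+(1)·1+(-1)·-3 = 4
  [M]: (-1)·1+(1)·0+(-1)·1 = -2
⇒ L^4 M^-2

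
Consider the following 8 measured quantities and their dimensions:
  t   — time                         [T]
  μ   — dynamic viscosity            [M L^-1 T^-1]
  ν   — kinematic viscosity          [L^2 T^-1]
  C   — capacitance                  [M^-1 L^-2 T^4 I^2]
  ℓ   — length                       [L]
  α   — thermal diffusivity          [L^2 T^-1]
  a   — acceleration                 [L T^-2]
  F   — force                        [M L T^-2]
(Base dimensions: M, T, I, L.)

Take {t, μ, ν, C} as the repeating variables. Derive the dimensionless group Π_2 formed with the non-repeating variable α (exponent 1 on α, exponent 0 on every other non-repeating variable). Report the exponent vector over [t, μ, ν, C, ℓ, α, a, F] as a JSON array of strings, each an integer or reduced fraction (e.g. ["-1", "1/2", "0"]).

["0", "0", "-1", "0", "0", "1", "0", "0"]

Write exponents as rows M,T,I,L / cols t,μ,ν,C,ℓ,α,a,F:
  M: [ 0  1  0 -1  0  0  0  1]
  T: [ 1 -1 -1  4  0 -1 -2 -2]
  I: [ 0  0  0  2  0  0  0  0]
  L: [ 0 -1  2 -2  1  2  1  1]
Echelon form has 4 nonzero rows (pivots: t,μ,ν,C)
Pivot set = {t,μ,ν,C}, free = {ℓ,α,a,F}
RREF:
  r0: [   1    0    0    0  1/2    0 -3/2    0]
  r1: [   0    1    0    0    0    0    0    1]
  r2: [   0    0    1    0  1/2    1  1/2    1]
  r3: [   0    0    0    1    0    0    0    0]
Fix exponent of α at 1, ℓ at 0, a at 0, F at 0; solve each RREF row for its pivot's exponent:
  r0: exp(t) + (0)·1 = 0 ⇒ exp(t) = 0
  r1: exp(μ) + (0)·1 = 0 ⇒ exp(μ) = 0
  r2: exp(ν) + (1)·1 = 0 ⇒ exp(ν) = -1
  r3: exp(C) + (0)·1 = 0 ⇒ exp(C) = 0
Π_2 = ν^-1 · α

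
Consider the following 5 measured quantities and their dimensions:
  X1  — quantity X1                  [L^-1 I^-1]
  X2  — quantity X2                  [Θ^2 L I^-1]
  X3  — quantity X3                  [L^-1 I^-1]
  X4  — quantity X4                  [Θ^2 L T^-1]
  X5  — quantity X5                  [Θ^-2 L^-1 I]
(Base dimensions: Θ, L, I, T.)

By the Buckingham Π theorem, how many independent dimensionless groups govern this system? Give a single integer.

Dimensional matrix (Θ×L×I×T by X1×X2×X3×X4×X5):
  Θ: [ 0  2  0  2 -2]
  L: [-1  1 -1  1 -1]
  I: [-1 -1 -1  0  1]
  T: [ 0  0  0 -1  0]
Echelon form has 3 nonzero rows (pivots: X1,X2,X4)
Π count = n − r = 5 − 3 = 2

2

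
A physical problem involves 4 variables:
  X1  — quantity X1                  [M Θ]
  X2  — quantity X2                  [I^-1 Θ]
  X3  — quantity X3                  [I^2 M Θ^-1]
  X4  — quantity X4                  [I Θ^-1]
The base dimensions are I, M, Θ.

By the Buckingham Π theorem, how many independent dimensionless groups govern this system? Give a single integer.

Exponent matrix [I,M,Θ] × [X1,X2,X3,X4]:
  I: [ 0 -1  2  1]
  M: [ 1  0  1  0]
  Θ: [ 1  1 -1 -1]
RREF → pivots at {X1,X2} ⇒ r = 2
n=4, r=2 ⇒ 2 dimensionless groups

2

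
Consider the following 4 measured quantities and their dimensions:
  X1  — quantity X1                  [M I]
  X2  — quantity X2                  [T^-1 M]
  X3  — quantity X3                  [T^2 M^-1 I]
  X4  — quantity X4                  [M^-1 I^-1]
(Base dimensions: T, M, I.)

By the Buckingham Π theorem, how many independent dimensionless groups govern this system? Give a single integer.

2

Write exponents as rows T,M,I / cols X1,X2,X3,X4:
  T: [ 0 -1  2  0]
  M: [ 1  1 -1 -1]
  I: [ 1  0  1 -1]
RREF → pivots at {X1,X2} ⇒ r = 2
4 vars − rank 2 = 2 Π groups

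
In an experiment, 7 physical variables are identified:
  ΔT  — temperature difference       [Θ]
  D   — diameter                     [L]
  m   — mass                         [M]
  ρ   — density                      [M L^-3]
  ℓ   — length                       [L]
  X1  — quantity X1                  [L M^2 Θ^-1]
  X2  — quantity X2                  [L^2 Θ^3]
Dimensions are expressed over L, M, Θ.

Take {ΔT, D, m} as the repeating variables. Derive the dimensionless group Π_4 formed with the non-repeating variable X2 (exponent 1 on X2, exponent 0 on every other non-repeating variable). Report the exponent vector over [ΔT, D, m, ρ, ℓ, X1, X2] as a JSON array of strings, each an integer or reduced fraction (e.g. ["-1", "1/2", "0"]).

Dimensional matrix (L×M×Θ by ΔT×D×m×ρ×ℓ×X1×X2):
  L: [ 0  1  0 -3  1  1  2]
  M: [ 0  0  1  1  0  2  0]
  Θ: [ 1  0  0  0  0 -1  3]
Echelon form has 3 nonzero rows (pivots: ΔT,D,m)
Pivot set = {ΔT,D,m}, free = {ρ,ℓ,X1,X2}
RREF:
  r0: [   1    0    0    0    0   -1    3]
  r1: [   0    1    0   -3    1    1    2]
  r2: [   0    0    1    1    0    2    0]
Fix exponent of X2 at 1, ρ at 0, ℓ at 0, X1 at 0; solve each RREF row for its pivot's exponent:
  r0: exp(ΔT) + (3)·1 = 0 ⇒ exp(ΔT) = -3
  r1: exp(D) + (2)·1 = 0 ⇒ exp(D) = -2
  r2: exp(m) + (0)·1 = 0 ⇒ exp(m) = 0
Π_4 = ΔT^-3 · D^-2 · X2

["-3", "-2", "0", "0", "0", "0", "1"]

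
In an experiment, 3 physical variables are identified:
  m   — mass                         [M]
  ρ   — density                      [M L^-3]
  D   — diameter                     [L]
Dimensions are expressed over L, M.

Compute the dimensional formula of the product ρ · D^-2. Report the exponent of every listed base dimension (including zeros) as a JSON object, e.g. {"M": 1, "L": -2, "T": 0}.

{"L": -5, "M": 1}

Write exponents as rows L,M / cols m,ρ,D:
  L: [ 0 -3  1]
  M: [ 1  1  0]
  [L]: (1)·-3+(-2)·1 = -5
  [M]: (1)·1+(-2)·0 = 1
⇒ L^-5 M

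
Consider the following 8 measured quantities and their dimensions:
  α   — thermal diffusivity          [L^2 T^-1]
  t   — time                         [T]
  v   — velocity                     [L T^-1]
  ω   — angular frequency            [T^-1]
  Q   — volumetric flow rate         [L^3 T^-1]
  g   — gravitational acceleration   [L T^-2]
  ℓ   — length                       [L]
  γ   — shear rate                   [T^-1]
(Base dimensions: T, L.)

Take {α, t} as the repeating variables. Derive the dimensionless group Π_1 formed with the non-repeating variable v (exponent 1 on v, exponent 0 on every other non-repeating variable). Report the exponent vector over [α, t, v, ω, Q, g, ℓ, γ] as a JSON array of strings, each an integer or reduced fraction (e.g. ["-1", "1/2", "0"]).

["-1/2", "1/2", "1", "0", "0", "0", "0", "0"]

Dimensional matrix (T×L by α×t×v×ω×Q×g×ℓ×γ):
  T: [-1  1 -1 -1 -1 -2  0 -1]
  L: [ 2  0  1  0  3  1  1  0]
Row reduction gives pivot columns α,t; rank = 2
Repeat: α,t; free: v,ω,Q,g,ℓ,γ
RREF:
  r0: [   1    0  1/2    0  3/2  1/2  1/2    0]
  r1: [   0    1 -1/2   -1  1/2 -3/2  1/2   -1]
Fix exponent of v at 1, ω at 0, Q at 0, g at 0, ℓ at 0, γ at 0; solve each RREF row for its pivot's exponent:
  r0: exp(α) + (1/2)·1 = 0 ⇒ exp(α) = -1/2
  r1: exp(t) + (-1/2)·1 = 0 ⇒ exp(t) = 1/2
Π_1 = α^(-1/2) · t^(1/2) · v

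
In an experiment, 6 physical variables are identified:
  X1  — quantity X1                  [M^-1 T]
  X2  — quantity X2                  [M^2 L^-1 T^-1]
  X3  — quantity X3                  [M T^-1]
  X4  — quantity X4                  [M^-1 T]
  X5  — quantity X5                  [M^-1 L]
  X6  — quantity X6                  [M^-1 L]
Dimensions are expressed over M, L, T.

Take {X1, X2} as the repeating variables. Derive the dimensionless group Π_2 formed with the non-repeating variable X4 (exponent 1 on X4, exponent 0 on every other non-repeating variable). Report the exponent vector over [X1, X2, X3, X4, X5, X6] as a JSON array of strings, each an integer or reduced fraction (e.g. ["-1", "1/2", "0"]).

["-1", "0", "0", "1", "0", "0"]

Exponent matrix [M,L,T] × [X1,X2,X3,X4,X5,X6]:
  M: [-1  2  1 -1 -1 -1]
  L: [ 0 -1  0  0  1  1]
  T: [ 1 -1 -1  1  0  0]
Row reduction gives pivot columns X1,X2; rank = 2
Repeat: X1,X2; free: X3,X4,X5,X6
RREF:
  r0: [   1    0   -1    1   -1   -1]
  r1: [   0    1    0    0   -1   -1]
  r2: [   0    0    0    0    0    0]
Fix exponent of X4 at 1, X3 at 0, X5 at 0, X6 at 0; solve each RREF row for its pivot's exponent:
  r0: exp(X1) + (1)·1 = 0 ⇒ exp(X1) = -1
  r1: exp(X2) + (0)·1 = 0 ⇒ exp(X2) = 0
Π_2 = X1^-1 · X4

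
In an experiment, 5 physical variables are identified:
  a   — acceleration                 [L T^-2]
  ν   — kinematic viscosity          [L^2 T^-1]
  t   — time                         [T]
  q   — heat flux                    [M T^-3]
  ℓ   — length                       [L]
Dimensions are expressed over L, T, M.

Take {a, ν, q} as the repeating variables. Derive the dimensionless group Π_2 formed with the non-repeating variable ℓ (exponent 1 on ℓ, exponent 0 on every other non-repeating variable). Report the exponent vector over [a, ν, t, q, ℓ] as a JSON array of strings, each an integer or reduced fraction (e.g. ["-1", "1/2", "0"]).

["1/3", "-2/3", "0", "0", "1"]

Write exponents as rows L,T,M / cols a,ν,t,q,ℓ:
  L: [ 1  2  0  0  1]
  T: [-2 -1  1 -3  0]
  M: [ 0  0  0  1  0]
RREF → pivots at {a,ν,q} ⇒ r = 3
Repeat: a,ν,q; free: t,ℓ
RREF:
  r0: [   1    0 -2/3    0 -1/3]
  r1: [   0    1  1/3    0  2/3]
  r2: [   0    0    0    1    0]
Fix exponent of ℓ at 1, t at 0; solve each RREF row for its pivot's exponent:
  r0: exp(a) + (-1/3)·1 = 0 ⇒ exp(a) = 1/3
  r1: exp(ν) + (2/3)·1 = 0 ⇒ exp(ν) = -2/3
  r2: exp(q) + (0)·1 = 0 ⇒ exp(q) = 0
Π_2 = a^(1/3) · ν^(-2/3) · ℓ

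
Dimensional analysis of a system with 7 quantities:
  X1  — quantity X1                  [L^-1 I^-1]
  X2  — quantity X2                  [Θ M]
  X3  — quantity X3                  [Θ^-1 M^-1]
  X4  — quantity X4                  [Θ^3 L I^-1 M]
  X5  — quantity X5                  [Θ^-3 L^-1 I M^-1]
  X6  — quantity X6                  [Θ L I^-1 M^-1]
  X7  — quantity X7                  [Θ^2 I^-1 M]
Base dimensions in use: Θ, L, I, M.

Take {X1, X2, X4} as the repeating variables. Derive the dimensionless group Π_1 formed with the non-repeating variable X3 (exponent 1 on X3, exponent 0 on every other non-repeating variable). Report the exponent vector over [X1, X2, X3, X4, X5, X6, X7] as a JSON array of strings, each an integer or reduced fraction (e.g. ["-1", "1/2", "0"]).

Exponent matrix [Θ,L,I,M] × [X1,X2,X3,X4,X5,X6,X7]:
  Θ: [ 0  1 -1  3 -3  1  2]
  L: [-1  0  0  1 -1  1  0]
  I: [-1  0  0 -1  1 -1 -1]
  M: [ 0  1 -1  1 -1 -1  1]
RREF → pivots at {X1,X2,X4} ⇒ r = 3
Repeat: X1,X2,X4; free: X3,X5,X6,X7
RREF:
  r0: [   1    0    0    0    0    0  1/2]
  r1: [   0    1   -1    0    0   -2  1/2]
  r2: [   0    0    0    1   -1    1  1/2]
  r3: [   0    0    0    0    0    0    0]
Fix exponent of X3 at 1, X5 at 0, X6 at 0, X7 at 0; solve each RREF row for its pivot's exponent:
  r0: exp(X1) + (0)·1 = 0 ⇒ exp(X1) = 0
  r1: exp(X2) + (-1)·1 = 0 ⇒ exp(X2) = 1
  r2: exp(X4) + (0)·1 = 0 ⇒ exp(X4) = 0
Π_1 = X2 · X3

["0", "1", "1", "0", "0", "0", "0"]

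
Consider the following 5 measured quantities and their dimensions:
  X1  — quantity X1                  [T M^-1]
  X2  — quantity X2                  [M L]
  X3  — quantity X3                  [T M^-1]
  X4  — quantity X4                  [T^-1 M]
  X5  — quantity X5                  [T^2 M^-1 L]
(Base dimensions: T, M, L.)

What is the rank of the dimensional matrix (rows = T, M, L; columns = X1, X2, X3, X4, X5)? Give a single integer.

Write exponents as rows T,M,L / cols X1,X2,X3,X4,X5:
  T: [ 1  0  1 -1  2]
  M: [-1  1 -1  1 -1]
  L: [ 0  1  0  0  1]
Echelon form has 2 nonzero rows (pivots: X1,X2)

2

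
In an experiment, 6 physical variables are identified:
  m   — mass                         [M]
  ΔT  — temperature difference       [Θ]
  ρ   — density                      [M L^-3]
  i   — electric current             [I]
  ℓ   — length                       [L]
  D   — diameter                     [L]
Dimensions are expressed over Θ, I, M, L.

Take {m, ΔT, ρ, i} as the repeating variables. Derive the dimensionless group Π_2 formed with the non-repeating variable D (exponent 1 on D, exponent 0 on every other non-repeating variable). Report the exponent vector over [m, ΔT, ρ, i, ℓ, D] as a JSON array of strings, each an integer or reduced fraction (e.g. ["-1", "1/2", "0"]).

Exponent matrix [Θ,I,M,L] × [m,ΔT,ρ,i,ℓ,D]:
  Θ: [ 0  1  0  0  0  0]
  I: [ 0  0  0  1  0  0]
  M: [ 1  0  1  0  0  0]
  L: [ 0  0 -3  0  1  1]
Row reduction gives pivot columns m,ΔT,ρ,i; rank = 4
Repeat: m,ΔT,ρ,i; free: ℓ,D
RREF:
  r0: [   1    0    0    0  1/3  1/3]
  r1: [   0    1    0    0    0    0]
  r2: [   0    0    1    0 -1/3 -1/3]
  r3: [   0    0    0    1    0    0]
Fix exponent of D at 1, ℓ at 0; solve each RREF row for its pivot's exponent:
  r0: exp(m) + (1/3)·1 = 0 ⇒ exp(m) = -1/3
  r1: exp(ΔT) + (0)·1 = 0 ⇒ exp(ΔT) = 0
  r2: exp(ρ) + (-1/3)·1 = 0 ⇒ exp(ρ) = 1/3
  r3: exp(i) + (0)·1 = 0 ⇒ exp(i) = 0
Π_2 = m^(-1/3) · ρ^(1/3) · D

["-1/3", "0", "1/3", "0", "0", "1"]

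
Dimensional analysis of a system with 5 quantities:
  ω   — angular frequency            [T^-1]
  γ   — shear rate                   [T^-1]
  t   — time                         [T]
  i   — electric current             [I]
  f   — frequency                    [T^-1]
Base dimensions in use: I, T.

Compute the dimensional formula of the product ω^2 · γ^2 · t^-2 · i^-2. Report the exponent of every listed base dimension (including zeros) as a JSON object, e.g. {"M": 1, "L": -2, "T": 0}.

{"I": -2, "T": -6}

Exponent matrix [I,T] × [ω,γ,t,i,f]:
  I: [ 0  0  0  1  0]
  T: [-1 -1  1  0 -1]
  [I]: (2)·0+(2)·0+(-2)·0+(-2)·1 = -2
  [T]: (2)·-1+(2)·-1+(-2)·1+(-2)·0 = -6
⇒ I^-2 T^-6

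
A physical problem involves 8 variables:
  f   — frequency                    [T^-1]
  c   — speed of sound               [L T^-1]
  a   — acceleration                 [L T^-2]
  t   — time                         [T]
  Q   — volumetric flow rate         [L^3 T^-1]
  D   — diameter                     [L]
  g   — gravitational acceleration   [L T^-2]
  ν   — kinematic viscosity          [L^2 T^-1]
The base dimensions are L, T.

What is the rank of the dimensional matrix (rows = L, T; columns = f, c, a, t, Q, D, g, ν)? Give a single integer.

Dimensional matrix (L×T by f×c×a×t×Q×D×g×ν):
  L: [ 0  1  1  0  3  1  1  2]
  T: [-1 -1 -2  1 -1  0 -2 -1]
Echelon form has 2 nonzero rows (pivots: f,c)

2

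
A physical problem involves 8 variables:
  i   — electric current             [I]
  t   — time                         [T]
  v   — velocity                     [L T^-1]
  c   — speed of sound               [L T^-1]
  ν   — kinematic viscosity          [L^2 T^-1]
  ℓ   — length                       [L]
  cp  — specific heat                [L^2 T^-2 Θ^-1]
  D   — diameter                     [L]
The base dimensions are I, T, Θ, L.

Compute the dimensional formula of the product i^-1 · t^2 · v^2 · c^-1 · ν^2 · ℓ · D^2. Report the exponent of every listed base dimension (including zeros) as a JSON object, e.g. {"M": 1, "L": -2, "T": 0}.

Write exponents as rows I,T,Θ,L / cols i,t,v,c,ν,ℓ,cp,D:
  I: [ 1  0  0  0  0  0  0  0]
  T: [ 0  1 -1 -1 -1  0 -2  0]
  Θ: [ 0  0  0  0  0  0 -1  0]
  L: [ 0  0  1  1  2  1  2  1]
  [I]: (-1)·1+(2)·0+(2)·0+(-1)·0+(2)·0+(1)·0+(2)·0 = -1
  [T]: (-1)·0+(2)·1+(2)·-1+(-1)·-1+(2)·-1+(1)·0+(2)·0 = -1
  [Θ]: (-1)·0+(2)·0+(2)·0+(-1)·0+(2)·0+(1)·0+(2)·0 = 0
  [L]: (-1)·0+(2)·0+(2)·1+(-1)·1+(2)·2+(1)·1+(2)·1 = 8
⇒ I^-1 T^-1 L^8

{"I": -1, "T": -1, "Θ": 0, "L": 8}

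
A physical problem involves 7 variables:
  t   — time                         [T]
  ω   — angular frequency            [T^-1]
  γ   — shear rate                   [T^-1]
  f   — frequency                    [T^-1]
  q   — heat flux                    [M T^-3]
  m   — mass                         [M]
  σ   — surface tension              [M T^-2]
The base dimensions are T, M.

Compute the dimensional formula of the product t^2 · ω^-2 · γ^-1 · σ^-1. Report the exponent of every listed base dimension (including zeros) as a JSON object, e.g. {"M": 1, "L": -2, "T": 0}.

Write exponents as rows T,M / cols t,ω,γ,f,q,m,σ:
  T: [ 1 -1 -1 -1 -3  0 -2]
  M: [ 0  0  0  0  1  1  1]
  [T]: (2)·1+(-2)·-1+(-1)·-1+(-1)·-2 = 7
  [M]: (2)·0+(-2)·0+(-1)·0+(-1)·1 = -1
⇒ T^7 M^-1

{"T": 7, "M": -1}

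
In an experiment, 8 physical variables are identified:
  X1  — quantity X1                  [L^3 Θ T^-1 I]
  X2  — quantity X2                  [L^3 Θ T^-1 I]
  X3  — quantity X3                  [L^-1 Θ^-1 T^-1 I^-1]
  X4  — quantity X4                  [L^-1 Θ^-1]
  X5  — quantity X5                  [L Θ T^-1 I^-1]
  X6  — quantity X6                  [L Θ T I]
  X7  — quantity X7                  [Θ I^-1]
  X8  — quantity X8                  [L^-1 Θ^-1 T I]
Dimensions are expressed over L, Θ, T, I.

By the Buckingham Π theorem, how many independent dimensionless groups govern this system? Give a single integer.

5

Write exponents as rows L,Θ,T,I / cols X1,X2,X3,X4,X5,X6,X7,X8:
  L: [ 3  3 -1 -1  1  1  0 -1]
  Θ: [ 1  1 -1 -1  1  1  1 -1]
  T: [-1 -1 -1  0 -1  1  0  1]
  I: [ 1  1 -1  0 -1  1 -1  1]
Row reduction gives pivot columns X1,X3,X4; rank = 3
8 vars − rank 3 = 5 Π groups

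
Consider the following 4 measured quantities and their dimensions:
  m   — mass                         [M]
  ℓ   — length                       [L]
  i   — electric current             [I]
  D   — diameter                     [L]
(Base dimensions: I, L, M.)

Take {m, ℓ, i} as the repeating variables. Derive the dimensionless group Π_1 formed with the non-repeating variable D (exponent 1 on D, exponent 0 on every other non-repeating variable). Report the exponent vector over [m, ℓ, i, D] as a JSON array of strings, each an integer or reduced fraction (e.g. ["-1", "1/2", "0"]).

Dimensional matrix (I×L×M by m×ℓ×i×D):
  I: [ 0  0  1  0]
  L: [ 0  1  0  1]
  M: [ 1  0  0  0]
RREF → pivots at {m,ℓ,i} ⇒ r = 3
Pivot set = {m,ℓ,i}, free = {D}
RREF:
  r0: [   1    0    0    0]
  r1: [   0    1    0    1]
  r2: [   0    0    1    0]
Fix exponent of D at 1; solve each RREF row for its pivot's exponent:
  r0: exp(m) + (0)·1 = 0 ⇒ exp(m) = 0
  r1: exp(ℓ) + (1)·1 = 0 ⇒ exp(ℓ) = -1
  r2: exp(i) + (0)·1 = 0 ⇒ exp(i) = 0
Π_1 = ℓ^-1 · D

["0", "-1", "0", "1"]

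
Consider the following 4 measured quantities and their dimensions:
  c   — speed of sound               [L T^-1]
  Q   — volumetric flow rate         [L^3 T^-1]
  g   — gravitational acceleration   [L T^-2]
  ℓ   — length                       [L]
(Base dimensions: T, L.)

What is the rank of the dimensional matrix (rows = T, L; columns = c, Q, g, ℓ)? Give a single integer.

Dimensional matrix (T×L by c×Q×g×ℓ):
  T: [-1 -1 -2  0]
  L: [ 1  3  1  1]
Echelon form has 2 nonzero rows (pivots: c,Q)

2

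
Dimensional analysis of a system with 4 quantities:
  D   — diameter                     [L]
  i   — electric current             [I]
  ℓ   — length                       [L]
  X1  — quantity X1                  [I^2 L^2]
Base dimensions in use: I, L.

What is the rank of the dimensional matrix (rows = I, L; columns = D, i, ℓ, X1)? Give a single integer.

Write exponents as rows I,L / cols D,i,ℓ,X1:
  I: [ 0  1  0  2]
  L: [ 1  0  1  2]
Echelon form has 2 nonzero rows (pivots: D,i)

2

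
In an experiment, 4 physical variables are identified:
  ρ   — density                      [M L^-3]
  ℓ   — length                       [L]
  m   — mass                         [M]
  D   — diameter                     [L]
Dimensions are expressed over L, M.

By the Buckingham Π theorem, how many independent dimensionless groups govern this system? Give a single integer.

Write exponents as rows L,M / cols ρ,ℓ,m,D:
  L: [-3  1  0  1]
  M: [ 1  0  1  0]
RREF → pivots at {ρ,ℓ} ⇒ r = 2
Π count = n − r = 4 − 2 = 2

2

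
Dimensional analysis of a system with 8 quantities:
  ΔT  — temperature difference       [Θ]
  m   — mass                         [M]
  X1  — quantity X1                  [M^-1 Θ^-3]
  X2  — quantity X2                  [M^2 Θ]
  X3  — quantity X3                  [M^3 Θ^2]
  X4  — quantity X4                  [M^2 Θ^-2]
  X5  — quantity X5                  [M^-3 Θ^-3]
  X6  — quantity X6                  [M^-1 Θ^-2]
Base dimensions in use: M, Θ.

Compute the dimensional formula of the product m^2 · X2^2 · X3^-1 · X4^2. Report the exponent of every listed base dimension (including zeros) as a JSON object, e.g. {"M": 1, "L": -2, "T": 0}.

Write exponents as rows M,Θ / cols ΔT,m,X1,X2,X3,X4,X5,X6:
  M: [ 0  1 -1  2  3  2 -3 -1]
  Θ: [ 1  0 -3  1  2 -2 -3 -2]
  [M]: (2)·1+(2)·2+(-1)·3+(2)·2 = 7
  [Θ]: (2)·0+(2)·1+(-1)·2+(2)·-2 = -4
⇒ M^7 Θ^-4

{"M": 7, "Θ": -4}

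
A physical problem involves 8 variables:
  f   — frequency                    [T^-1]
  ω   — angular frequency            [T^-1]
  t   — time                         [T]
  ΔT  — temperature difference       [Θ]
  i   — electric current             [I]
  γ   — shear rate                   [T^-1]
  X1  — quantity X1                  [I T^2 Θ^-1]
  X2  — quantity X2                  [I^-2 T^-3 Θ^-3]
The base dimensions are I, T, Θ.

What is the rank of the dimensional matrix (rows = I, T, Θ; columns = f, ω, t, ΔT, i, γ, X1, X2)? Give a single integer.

3

Dimensional matrix (I×T×Θ by f×ω×t×ΔT×i×γ×X1×X2):
  I: [ 0  0  0  0  1  0  1 -2]
  T: [-1 -1  1  0  0 -1  2 -3]
  Θ: [ 0  0  0  1  0  0 -1 -3]
Echelon form has 3 nonzero rows (pivots: f,ΔT,i)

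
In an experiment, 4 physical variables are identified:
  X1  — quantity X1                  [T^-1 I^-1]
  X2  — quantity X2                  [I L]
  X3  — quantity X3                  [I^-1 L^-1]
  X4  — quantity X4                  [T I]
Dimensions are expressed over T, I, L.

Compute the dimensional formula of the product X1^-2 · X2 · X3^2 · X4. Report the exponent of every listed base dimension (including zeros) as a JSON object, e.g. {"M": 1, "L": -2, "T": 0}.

{"T": 3, "I": 2, "L": -1}

Write exponents as rows T,I,L / cols X1,X2,X3,X4:
  T: [-1  0  0  1]
  I: [-1  1 -1  1]
  L: [ 0  1 -1  0]
  [T]: (-2)·-1+(1)·0+(2)·0+(1)·1 = 3
  [I]: (-2)·-1+(1)·1+(2)·-1+(1)·1 = 2
  [L]: (-2)·0+(1)·1+(2)·-1+(1)·0 = -1
⇒ T^3 I^2 L^-1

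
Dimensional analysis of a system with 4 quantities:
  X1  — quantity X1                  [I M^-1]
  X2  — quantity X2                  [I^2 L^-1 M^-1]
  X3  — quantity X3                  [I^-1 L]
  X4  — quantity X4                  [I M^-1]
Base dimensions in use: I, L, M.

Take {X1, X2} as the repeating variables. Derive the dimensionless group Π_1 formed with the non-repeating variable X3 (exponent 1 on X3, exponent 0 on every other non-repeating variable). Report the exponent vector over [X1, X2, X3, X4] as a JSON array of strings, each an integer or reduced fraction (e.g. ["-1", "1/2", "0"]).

["-1", "1", "1", "0"]

Exponent matrix [I,L,M] × [X1,X2,X3,X4]:
  I: [ 1  2 -1  1]
  L: [ 0 -1  1  0]
  M: [-1 -1  0 -1]
Row reduction gives pivot columns X1,X2; rank = 2
Pivot set = {X1,X2}, free = {X3,X4}
RREF:
  r0: [   1    0    1    1]
  r1: [   0    1   -1    0]
  r2: [   0    0    0    0]
Fix exponent of X3 at 1, X4 at 0; solve each RREF row for its pivot's exponent:
  r0: exp(X1) + (1)·1 = 0 ⇒ exp(X1) = -1
  r1: exp(X2) + (-1)·1 = 0 ⇒ exp(X2) = 1
Π_1 = X1^-1 · X2 · X3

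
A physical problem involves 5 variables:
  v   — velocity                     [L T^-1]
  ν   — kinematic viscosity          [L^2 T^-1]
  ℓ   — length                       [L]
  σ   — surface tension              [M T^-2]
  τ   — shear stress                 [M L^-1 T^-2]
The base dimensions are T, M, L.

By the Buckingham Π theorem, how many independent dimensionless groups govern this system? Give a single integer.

2

Write exponents as rows T,M,L / cols v,ν,ℓ,σ,τ:
  T: [-1 -1  0 -2 -2]
  M: [ 0  0  0  1  1]
  L: [ 1  2  1  0 -1]
Echelon form has 3 nonzero rows (pivots: v,ν,σ)
Π count = n − r = 5 − 3 = 2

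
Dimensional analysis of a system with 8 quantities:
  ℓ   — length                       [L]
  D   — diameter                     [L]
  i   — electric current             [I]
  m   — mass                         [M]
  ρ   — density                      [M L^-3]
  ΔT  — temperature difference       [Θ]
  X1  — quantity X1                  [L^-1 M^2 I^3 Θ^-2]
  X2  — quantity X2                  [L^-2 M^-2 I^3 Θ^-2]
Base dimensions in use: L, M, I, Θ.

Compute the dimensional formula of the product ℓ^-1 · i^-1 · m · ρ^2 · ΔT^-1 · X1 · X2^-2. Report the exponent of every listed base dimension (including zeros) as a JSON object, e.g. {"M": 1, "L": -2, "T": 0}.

{"L": -4, "M": 9, "I": -4, "Θ": 1}

Dimensional matrix (L×M×I×Θ by ℓ×D×i×m×ρ×ΔT×X1×X2):
  L: [ 1  1  0  0 -3  0 -1 -2]
  M: [ 0  0  0  1  1  0  2 -2]
  I: [ 0  0  1  0  0  0  3  3]
  Θ: [ 0  0  0  0  0  1 -2 -2]
  [L]: (-1)·1+(-1)·0+(1)·0+(2)·-3+(-1)·0+(1)·-1+(-2)·-2 = -4
  [M]: (-1)·0+(-1)·0+(1)·1+(2)·1+(-1)·0+(1)·2+(-2)·-2 = 9
  [I]: (-1)·0+(-1)·1+(1)·0+(2)·0+(-1)·0+(1)·3+(-2)·3 = -4
  [Θ]: (-1)·0+(-1)·0+(1)·0+(2)·0+(-1)·1+(1)·-2+(-2)·-2 = 1
⇒ L^-4 M^9 I^-4 Θ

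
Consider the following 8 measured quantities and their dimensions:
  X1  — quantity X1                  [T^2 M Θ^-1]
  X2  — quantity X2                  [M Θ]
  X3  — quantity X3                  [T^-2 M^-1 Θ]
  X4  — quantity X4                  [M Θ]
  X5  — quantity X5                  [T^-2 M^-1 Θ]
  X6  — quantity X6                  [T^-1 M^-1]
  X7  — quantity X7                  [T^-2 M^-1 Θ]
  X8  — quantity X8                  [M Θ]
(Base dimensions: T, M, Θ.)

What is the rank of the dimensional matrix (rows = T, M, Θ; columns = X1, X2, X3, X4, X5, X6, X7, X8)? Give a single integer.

2

Dimensional matrix (T×M×Θ by X1×X2×X3×X4×X5×X6×X7×X8):
  T: [ 2  0 -2  0 -2 -1 -2  0]
  M: [ 1  1 -1  1 -1 -1 -1  1]
  Θ: [-1  1  1  1  1  0  1  1]
Row reduction gives pivot columns X1,X2; rank = 2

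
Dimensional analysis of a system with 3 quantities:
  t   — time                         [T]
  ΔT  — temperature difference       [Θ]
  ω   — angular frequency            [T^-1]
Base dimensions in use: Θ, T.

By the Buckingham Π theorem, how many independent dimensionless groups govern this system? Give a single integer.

Exponent matrix [Θ,T] × [t,ΔT,ω]:
  Θ: [ 0  1  0]
  T: [ 1  0 -1]
RREF → pivots at {t,ΔT} ⇒ r = 2
3 vars − rank 2 = 1 Π group

1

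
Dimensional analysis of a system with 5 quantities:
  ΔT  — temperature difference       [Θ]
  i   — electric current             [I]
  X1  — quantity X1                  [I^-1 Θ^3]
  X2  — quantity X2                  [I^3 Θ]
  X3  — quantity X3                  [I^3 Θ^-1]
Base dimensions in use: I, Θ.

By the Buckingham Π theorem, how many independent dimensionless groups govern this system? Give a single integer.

Write exponents as rows I,Θ / cols ΔT,i,X1,X2,X3:
  I: [ 0  1 -1  3  3]
  Θ: [ 1  0  3  1 -1]
RREF → pivots at {ΔT,i} ⇒ r = 2
5 vars − rank 2 = 3 Π groups

3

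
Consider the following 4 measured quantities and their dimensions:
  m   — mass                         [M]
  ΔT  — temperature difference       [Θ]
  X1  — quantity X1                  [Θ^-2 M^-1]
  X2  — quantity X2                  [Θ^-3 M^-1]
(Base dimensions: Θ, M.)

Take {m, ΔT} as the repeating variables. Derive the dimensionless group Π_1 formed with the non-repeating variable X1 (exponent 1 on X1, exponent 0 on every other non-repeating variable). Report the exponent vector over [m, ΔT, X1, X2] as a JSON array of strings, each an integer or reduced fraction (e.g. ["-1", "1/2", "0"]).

Exponent matrix [Θ,M] × [m,ΔT,X1,X2]:
  Θ: [ 0  1 -2 -3]
  M: [ 1  0 -1 -1]
Echelon form has 2 nonzero rows (pivots: m,ΔT)
Pivot set = {m,ΔT}, free = {X1,X2}
RREF:
  r0: [   1    0   -1   -1]
  r1: [   0    1   -2   -3]
Fix exponent of X1 at 1, X2 at 0; solve each RREF row for its pivot's exponent:
  r0: exp(m) + (-1)·1 = 0 ⇒ exp(m) = 1
  r1: exp(ΔT) + (-2)·1 = 0 ⇒ exp(ΔT) = 2
Π_1 = m · ΔT^2 · X1

["1", "2", "1", "0"]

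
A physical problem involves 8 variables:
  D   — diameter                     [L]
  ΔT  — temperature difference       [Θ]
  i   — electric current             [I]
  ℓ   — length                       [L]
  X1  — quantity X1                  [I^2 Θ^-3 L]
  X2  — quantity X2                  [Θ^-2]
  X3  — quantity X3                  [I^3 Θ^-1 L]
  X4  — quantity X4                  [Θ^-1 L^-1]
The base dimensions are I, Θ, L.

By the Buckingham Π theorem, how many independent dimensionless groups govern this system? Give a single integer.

5

Dimensional matrix (I×Θ×L by D×ΔT×i×ℓ×X1×X2×X3×X4):
  I: [ 0  0  1  0  2  0  3  0]
  Θ: [ 0  1  0  0 -3 -2 -1 -1]
  L: [ 1  0  0  1  1  0  1 -1]
Echelon form has 3 nonzero rows (pivots: D,ΔT,i)
n=8, r=3 ⇒ 5 dimensionless groups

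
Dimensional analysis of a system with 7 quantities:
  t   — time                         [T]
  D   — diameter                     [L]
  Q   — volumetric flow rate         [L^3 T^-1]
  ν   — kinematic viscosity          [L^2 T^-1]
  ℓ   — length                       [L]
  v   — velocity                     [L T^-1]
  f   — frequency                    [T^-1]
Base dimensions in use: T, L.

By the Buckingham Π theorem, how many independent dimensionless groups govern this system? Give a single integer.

5

Dimensional matrix (T×L by t×D×Q×ν×ℓ×v×f):
  T: [ 1  0 -1 -1  0 -1 -1]
  L: [ 0  1  3  2  1  1  0]
Row reduction gives pivot columns t,D; rank = 2
7 vars − rank 2 = 5 Π groups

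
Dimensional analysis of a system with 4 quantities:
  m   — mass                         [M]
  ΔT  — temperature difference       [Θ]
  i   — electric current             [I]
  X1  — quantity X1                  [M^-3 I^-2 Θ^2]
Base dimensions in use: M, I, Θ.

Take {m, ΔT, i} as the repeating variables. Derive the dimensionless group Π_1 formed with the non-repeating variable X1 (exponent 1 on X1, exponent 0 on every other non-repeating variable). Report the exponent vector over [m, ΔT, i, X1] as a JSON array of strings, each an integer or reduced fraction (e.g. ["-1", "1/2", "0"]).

["3", "-2", "2", "1"]

Exponent matrix [M,I,Θ] × [m,ΔT,i,X1]:
  M: [ 1  0  0 -3]
  I: [ 0  0  1 -2]
  Θ: [ 0  1  0  2]
RREF → pivots at {m,ΔT,i} ⇒ r = 3
Repeat: m,ΔT,i; free: X1
RREF:
  r0: [   1    0    0   -3]
  r1: [   0    1    0    2]
  r2: [   0    0    1   -2]
Fix exponent of X1 at 1; solve each RREF row for its pivot's exponent:
  r0: exp(m) + (-3)·1 = 0 ⇒ exp(m) = 3
  r1: exp(ΔT) + (2)·1 = 0 ⇒ exp(ΔT) = -2
  r2: exp(i) + (-2)·1 = 0 ⇒ exp(i) = 2
Π_1 = m^3 · ΔT^-2 · i^2 · X1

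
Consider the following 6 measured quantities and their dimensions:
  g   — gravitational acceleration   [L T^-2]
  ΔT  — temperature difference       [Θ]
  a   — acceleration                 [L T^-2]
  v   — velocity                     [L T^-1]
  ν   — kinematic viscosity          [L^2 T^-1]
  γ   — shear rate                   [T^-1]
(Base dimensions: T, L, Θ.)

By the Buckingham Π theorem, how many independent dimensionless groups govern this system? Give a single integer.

Exponent matrix [T,L,Θ] × [g,ΔT,a,v,ν,γ]:
  T: [-2  0 -2 -1 -1 -1]
  L: [ 1  0  1  1  2  0]
  Θ: [ 0  1  0  0  0  0]
Row reduction gives pivot columns g,ΔT,v; rank = 3
Π count = n − r = 6 − 3 = 3

3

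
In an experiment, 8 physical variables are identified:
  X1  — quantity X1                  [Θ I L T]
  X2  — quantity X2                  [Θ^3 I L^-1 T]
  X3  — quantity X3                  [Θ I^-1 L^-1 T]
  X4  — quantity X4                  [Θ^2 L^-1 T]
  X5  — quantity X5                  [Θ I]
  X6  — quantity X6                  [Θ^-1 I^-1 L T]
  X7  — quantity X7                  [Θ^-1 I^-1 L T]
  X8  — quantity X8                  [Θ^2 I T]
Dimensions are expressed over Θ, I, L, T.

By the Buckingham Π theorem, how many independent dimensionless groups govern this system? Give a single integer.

Exponent matrix [Θ,I,L,T] × [X1,X2,X3,X4,X5,X6,X7,X8]:
  Θ: [ 1  3  1  2  1 -1 -1  2]
  I: [ 1  1 -1  0  1 -1 -1  1]
  L: [ 1 -1 -1 -1  0  1  1  0]
  T: [ 1  1  1  1  0  1  1  1]
RREF → pivots at {X1,X2,X3} ⇒ r = 3
Π count = n − r = 8 − 3 = 5

5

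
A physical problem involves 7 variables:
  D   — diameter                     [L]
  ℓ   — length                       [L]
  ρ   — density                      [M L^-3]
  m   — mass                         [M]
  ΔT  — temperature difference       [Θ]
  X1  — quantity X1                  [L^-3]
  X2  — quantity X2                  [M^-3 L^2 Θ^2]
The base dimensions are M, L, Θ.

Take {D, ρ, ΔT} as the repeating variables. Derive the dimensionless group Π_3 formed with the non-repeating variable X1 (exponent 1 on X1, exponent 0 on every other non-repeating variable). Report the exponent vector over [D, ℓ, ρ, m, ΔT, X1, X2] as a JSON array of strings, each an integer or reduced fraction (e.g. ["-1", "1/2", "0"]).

["3", "0", "0", "0", "0", "1", "0"]

Exponent matrix [M,L,Θ] × [D,ℓ,ρ,m,ΔT,X1,X2]:
  M: [ 0  0  1  1  0  0 -3]
  L: [ 1  1 -3  0  0 -3  2]
  Θ: [ 0  0  0  0  1  0  2]
Row reduction gives pivot columns D,ρ,ΔT; rank = 3
Repeat: D,ρ,ΔT; free: ℓ,m,X1,X2
RREF:
  r0: [   1    1    0    3    0   -3   -7]
  r1: [   0    0    1    1    0    0   -3]
  r2: [   0    0    0    0    1    0    2]
Fix exponent of X1 at 1, ℓ at 0, m at 0, X2 at 0; solve each RREF row for its pivot's exponent:
  r0: exp(D) + (-3)·1 = 0 ⇒ exp(D) = 3
  r1: exp(ρ) + (0)·1 = 0 ⇒ exp(ρ) = 0
  r2: exp(ΔT) + (0)·1 = 0 ⇒ exp(ΔT) = 0
Π_3 = D^3 · X1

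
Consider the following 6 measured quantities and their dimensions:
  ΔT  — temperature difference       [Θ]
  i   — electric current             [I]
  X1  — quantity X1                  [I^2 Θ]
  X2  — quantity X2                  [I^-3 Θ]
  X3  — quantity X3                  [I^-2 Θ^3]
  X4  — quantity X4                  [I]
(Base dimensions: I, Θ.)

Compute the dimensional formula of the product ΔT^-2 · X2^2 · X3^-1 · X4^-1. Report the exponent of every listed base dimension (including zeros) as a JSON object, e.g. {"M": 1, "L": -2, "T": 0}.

{"I": -5, "Θ": -3}

Write exponents as rows I,Θ / cols ΔT,i,X1,X2,X3,X4:
  I: [ 0  1  2 -3 -2  1]
  Θ: [ 1  0  1  1  3  0]
  [I]: (-2)·0+(2)·-3+(-1)·-2+(-1)·1 = -5
  [Θ]: (-2)·1+(2)·1+(-1)·3+(-1)·0 = -3
⇒ I^-5 Θ^-3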